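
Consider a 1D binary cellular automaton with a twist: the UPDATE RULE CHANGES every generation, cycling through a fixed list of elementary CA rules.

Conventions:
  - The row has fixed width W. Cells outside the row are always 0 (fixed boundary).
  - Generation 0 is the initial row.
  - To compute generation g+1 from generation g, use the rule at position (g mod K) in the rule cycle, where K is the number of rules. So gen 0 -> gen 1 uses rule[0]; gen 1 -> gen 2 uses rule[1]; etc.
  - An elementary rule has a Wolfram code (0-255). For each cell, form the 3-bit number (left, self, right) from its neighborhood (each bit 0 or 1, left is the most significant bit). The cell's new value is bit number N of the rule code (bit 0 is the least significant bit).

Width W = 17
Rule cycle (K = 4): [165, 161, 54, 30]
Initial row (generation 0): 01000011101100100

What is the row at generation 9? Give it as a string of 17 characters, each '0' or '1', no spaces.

Gen 0: 01000011101100100
Gen 1 (rule 165): 01011001010000101
Gen 2 (rule 161): 00100000100110010
Gen 3 (rule 54): 01110001111001111
Gen 4 (rule 30): 11001011000111000
Gen 5 (rule 165): 00001100010010011
Gen 6 (rule 161): 11100001000000000
Gen 7 (rule 54): 00010011100000000
Gen 8 (rule 30): 00111110010000000
Gen 9 (rule 165): 10011100010111111

Answer: 10011100010111111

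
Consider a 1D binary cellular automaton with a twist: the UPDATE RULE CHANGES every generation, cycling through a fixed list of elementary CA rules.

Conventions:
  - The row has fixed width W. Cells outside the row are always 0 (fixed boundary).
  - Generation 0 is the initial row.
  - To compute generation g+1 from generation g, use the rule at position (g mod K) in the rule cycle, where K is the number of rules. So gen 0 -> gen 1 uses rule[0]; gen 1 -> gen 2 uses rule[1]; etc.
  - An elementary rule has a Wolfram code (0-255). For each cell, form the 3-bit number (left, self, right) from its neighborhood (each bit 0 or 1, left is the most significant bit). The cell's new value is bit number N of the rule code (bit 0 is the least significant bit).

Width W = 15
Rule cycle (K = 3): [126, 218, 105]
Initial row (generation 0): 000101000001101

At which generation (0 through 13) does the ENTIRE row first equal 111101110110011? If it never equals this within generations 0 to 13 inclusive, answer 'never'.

Gen 0: 000101000001101
Gen 1 (rule 126): 001111100011111
Gen 2 (rule 218): 011111110111111
Gen 3 (rule 105): 010000011100001
Gen 4 (rule 126): 111000110110011
Gen 5 (rule 218): 111101110111111
Gen 6 (rule 105): 100111011100001
Gen 7 (rule 126): 111101110110011
Gen 8 (rule 218): 111101110111111
Gen 9 (rule 105): 100111011100001
Gen 10 (rule 126): 111101110110011
Gen 11 (rule 218): 111101110111111
Gen 12 (rule 105): 100111011100001
Gen 13 (rule 126): 111101110110011

Answer: 7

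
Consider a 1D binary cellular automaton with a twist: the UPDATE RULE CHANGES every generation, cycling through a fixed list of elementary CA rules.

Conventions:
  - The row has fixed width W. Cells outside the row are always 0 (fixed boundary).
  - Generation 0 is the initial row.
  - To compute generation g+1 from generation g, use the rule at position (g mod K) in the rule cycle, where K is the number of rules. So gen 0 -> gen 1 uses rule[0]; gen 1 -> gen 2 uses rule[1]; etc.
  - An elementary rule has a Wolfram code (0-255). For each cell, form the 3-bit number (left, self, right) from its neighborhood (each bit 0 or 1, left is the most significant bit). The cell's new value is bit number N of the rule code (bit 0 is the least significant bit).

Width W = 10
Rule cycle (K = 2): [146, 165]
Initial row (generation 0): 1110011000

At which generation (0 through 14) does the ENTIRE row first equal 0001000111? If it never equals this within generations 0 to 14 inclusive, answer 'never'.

Gen 0: 1110011000
Gen 1 (rule 146): 0101100100
Gen 2 (rule 165): 0110000101
Gen 3 (rule 146): 1001001000
Gen 4 (rule 165): 1001001011
Gen 5 (rule 146): 0110110000
Gen 6 (rule 165): 0001000111
Gen 7 (rule 146): 0010101010
Gen 8 (rule 165): 1011111110
Gen 9 (rule 146): 0001111101
Gen 10 (rule 165): 1100111011
Gen 11 (rule 146): 0011010000
Gen 12 (rule 165): 1000110111
Gen 13 (rule 146): 0101000010
Gen 14 (rule 165): 0111011010

Answer: 6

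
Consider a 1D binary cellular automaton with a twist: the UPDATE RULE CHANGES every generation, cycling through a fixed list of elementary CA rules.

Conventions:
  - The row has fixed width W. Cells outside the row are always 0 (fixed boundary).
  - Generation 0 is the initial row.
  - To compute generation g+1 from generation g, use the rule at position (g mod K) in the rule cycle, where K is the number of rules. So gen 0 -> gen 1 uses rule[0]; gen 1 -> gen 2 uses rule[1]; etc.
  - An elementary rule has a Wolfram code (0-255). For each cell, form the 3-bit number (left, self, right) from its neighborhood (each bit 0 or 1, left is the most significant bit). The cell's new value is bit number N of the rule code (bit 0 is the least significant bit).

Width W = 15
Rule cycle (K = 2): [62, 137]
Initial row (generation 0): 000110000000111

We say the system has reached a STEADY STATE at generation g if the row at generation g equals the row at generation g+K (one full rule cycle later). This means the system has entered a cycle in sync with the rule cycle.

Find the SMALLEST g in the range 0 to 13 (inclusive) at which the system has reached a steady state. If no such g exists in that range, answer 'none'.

Answer: none

Derivation:
Gen 0: 000110000000111
Gen 1 (rule 62): 001101000001100
Gen 2 (rule 137): 101000011101001
Gen 3 (rule 62): 111100110011111
Gen 4 (rule 137): 111000100011110
Gen 5 (rule 62): 100101110110001
Gen 6 (rule 137): 000001100100100
Gen 7 (rule 62): 000011011111110
Gen 8 (rule 137): 111010011111100
Gen 9 (rule 62): 100111110000010
Gen 10 (rule 137): 000111100111000
Gen 11 (rule 62): 001100011100100
Gen 12 (rule 137): 101001011000001
Gen 13 (rule 62): 111111110100011
Gen 14 (rule 137): 111111100001010
Gen 15 (rule 62): 100000010011111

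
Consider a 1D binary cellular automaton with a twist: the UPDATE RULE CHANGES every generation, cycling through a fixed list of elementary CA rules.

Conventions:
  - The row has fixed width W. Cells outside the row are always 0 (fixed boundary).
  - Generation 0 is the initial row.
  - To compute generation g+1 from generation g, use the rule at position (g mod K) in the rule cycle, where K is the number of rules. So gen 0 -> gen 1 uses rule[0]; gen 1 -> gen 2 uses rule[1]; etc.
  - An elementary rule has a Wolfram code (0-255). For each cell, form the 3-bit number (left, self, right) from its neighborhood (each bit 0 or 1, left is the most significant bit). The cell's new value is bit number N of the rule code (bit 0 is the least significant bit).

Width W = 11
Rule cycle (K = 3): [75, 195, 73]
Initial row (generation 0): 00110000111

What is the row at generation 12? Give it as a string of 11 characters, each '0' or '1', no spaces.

Answer: 11011000110

Derivation:
Gen 0: 00110000111
Gen 1 (rule 75): 11110111101
Gen 2 (rule 195): 01110011100
Gen 3 (rule 73): 01010010101
Gen 4 (rule 75): 10000100000
Gen 5 (rule 195): 00111001111
Gen 6 (rule 73): 10101001001
Gen 7 (rule 75): 00000010010
Gen 8 (rule 195): 11111100100
Gen 9 (rule 73): 10000100001
Gen 10 (rule 75): 00111001110
Gen 11 (rule 195): 11011010110
Gen 12 (rule 73): 11011000110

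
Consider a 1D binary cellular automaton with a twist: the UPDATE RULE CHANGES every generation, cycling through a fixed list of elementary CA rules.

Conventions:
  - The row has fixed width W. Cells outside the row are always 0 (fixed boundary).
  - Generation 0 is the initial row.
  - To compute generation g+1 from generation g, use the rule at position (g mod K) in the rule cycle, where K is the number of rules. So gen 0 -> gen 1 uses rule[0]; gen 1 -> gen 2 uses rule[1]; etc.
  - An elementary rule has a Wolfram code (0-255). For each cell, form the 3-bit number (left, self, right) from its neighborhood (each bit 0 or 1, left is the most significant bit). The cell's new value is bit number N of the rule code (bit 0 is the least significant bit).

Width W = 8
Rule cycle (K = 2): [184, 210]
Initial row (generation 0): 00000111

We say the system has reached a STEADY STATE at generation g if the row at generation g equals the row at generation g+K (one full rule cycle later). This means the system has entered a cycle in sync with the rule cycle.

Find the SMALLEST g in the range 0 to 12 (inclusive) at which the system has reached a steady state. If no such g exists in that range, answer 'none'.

Gen 0: 00000111
Gen 1 (rule 184): 00000110
Gen 2 (rule 210): 00001011
Gen 3 (rule 184): 00000110
Gen 4 (rule 210): 00001011
Gen 5 (rule 184): 00000110
Gen 6 (rule 210): 00001011
Gen 7 (rule 184): 00000110
Gen 8 (rule 210): 00001011
Gen 9 (rule 184): 00000110
Gen 10 (rule 210): 00001011
Gen 11 (rule 184): 00000110
Gen 12 (rule 210): 00001011
Gen 13 (rule 184): 00000110
Gen 14 (rule 210): 00001011

Answer: 1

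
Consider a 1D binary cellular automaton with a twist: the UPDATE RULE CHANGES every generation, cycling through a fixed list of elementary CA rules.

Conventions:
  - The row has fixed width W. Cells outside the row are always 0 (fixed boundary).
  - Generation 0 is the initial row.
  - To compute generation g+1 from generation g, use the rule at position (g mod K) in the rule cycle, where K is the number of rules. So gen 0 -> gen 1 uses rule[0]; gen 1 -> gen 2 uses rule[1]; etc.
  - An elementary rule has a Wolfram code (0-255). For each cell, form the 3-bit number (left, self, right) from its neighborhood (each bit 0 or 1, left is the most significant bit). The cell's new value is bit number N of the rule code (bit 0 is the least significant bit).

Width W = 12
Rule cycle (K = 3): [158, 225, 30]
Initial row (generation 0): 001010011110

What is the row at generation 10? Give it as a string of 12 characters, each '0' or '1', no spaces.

Gen 0: 001010011110
Gen 1 (rule 158): 011011111101
Gen 2 (rule 225): 001101111110
Gen 3 (rule 30): 011001000001
Gen 4 (rule 158): 110111100011
Gen 5 (rule 225): 011011101001
Gen 6 (rule 30): 110010001111
Gen 7 (rule 158): 101111011110
Gen 8 (rule 225): 010111101110
Gen 9 (rule 30): 110100001001
Gen 10 (rule 158): 100110011111

Answer: 100110011111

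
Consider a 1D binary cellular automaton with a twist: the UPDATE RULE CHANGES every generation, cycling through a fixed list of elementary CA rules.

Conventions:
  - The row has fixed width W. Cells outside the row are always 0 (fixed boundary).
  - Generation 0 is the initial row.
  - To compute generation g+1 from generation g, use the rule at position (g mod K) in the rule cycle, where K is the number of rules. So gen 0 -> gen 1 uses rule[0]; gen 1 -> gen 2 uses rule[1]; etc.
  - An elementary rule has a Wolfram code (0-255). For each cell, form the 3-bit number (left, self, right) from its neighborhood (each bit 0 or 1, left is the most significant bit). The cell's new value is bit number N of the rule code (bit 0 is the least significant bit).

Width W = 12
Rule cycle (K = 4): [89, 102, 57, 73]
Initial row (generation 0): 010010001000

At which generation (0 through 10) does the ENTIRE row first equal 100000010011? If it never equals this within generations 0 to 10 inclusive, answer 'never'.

Gen 0: 010010001000
Gen 1 (rule 89): 001001100111
Gen 2 (rule 102): 011010101001
Gen 3 (rule 57): 010101010100
Gen 4 (rule 73): 000000000001
Gen 5 (rule 89): 111111111100
Gen 6 (rule 102): 000000000100
Gen 7 (rule 57): 111111110011
Gen 8 (rule 73): 100000010011
Gen 9 (rule 89): 011111001011
Gen 10 (rule 102): 100001011101

Answer: 8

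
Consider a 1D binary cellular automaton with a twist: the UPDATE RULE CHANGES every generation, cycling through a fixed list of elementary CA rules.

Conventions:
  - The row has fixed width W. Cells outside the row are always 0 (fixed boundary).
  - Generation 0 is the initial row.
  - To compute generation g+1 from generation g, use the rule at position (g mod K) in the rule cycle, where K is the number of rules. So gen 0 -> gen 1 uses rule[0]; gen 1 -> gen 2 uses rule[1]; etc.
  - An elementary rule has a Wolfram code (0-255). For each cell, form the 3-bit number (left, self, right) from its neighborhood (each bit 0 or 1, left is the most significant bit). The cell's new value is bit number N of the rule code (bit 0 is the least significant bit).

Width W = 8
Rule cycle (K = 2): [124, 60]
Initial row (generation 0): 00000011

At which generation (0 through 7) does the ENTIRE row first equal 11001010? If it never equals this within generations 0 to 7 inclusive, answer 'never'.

Answer: never

Derivation:
Gen 0: 00000011
Gen 1 (rule 124): 00000011
Gen 2 (rule 60): 00000010
Gen 3 (rule 124): 00000011
Gen 4 (rule 60): 00000010
Gen 5 (rule 124): 00000011
Gen 6 (rule 60): 00000010
Gen 7 (rule 124): 00000011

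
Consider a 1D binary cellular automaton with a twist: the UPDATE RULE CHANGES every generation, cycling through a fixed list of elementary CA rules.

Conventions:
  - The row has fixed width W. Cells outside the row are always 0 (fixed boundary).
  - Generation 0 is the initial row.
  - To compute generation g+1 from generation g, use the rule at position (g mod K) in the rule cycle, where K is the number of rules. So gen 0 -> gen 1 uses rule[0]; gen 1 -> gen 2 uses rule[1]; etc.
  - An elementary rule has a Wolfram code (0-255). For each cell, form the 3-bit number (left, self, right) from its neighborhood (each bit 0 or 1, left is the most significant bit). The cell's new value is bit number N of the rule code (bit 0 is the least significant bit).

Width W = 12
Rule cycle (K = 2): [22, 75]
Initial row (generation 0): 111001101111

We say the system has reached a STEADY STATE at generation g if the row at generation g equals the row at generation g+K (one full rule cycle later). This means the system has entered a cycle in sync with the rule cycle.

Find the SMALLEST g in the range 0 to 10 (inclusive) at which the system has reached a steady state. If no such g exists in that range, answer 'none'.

Answer: 3

Derivation:
Gen 0: 111001101111
Gen 1 (rule 22): 000110000000
Gen 2 (rule 75): 111110111111
Gen 3 (rule 22): 000000000000
Gen 4 (rule 75): 111111111111
Gen 5 (rule 22): 000000000000
Gen 6 (rule 75): 111111111111
Gen 7 (rule 22): 000000000000
Gen 8 (rule 75): 111111111111
Gen 9 (rule 22): 000000000000
Gen 10 (rule 75): 111111111111
Gen 11 (rule 22): 000000000000
Gen 12 (rule 75): 111111111111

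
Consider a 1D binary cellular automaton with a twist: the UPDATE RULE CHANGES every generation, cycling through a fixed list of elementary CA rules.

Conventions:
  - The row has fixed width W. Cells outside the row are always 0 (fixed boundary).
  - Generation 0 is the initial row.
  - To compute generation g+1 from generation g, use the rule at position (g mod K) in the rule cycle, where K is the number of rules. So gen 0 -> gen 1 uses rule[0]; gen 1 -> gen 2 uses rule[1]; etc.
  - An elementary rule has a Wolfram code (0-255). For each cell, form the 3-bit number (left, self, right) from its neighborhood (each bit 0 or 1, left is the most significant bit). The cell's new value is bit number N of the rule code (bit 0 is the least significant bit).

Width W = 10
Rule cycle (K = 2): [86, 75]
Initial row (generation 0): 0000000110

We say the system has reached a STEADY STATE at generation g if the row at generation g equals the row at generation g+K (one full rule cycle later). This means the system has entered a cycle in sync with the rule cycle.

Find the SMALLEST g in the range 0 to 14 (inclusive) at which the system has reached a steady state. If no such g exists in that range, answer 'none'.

Answer: none

Derivation:
Gen 0: 0000000110
Gen 1 (rule 86): 0000001011
Gen 2 (rule 75): 1111110011
Gen 3 (rule 86): 0000011101
Gen 4 (rule 75): 1111110100
Gen 5 (rule 86): 0000010110
Gen 6 (rule 75): 1111100110
Gen 7 (rule 86): 0000111011
Gen 8 (rule 75): 1111101011
Gen 9 (rule 86): 0000101001
Gen 10 (rule 75): 1111000010
Gen 11 (rule 86): 0001100111
Gen 12 (rule 75): 1111101101
Gen 13 (rule 86): 0000100101
Gen 14 (rule 75): 1111001000
Gen 15 (rule 86): 0001111100
Gen 16 (rule 75): 1111000101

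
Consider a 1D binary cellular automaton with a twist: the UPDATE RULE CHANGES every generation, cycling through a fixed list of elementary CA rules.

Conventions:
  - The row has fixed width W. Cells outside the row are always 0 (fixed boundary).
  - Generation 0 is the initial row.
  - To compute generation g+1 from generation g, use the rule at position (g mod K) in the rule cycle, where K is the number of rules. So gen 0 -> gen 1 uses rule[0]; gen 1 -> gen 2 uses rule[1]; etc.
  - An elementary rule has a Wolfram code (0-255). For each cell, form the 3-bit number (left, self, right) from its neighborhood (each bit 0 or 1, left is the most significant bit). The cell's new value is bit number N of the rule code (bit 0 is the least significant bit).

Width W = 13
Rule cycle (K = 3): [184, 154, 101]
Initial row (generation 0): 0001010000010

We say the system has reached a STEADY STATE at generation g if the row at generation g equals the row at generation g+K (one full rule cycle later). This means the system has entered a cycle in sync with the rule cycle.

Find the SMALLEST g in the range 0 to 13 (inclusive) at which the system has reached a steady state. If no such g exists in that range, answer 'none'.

Gen 0: 0001010000010
Gen 1 (rule 184): 0000101000001
Gen 2 (rule 154): 0001000100010
Gen 3 (rule 101): 1101010101010
Gen 4 (rule 184): 1010101010101
Gen 5 (rule 154): 0000000000000
Gen 6 (rule 101): 1111111111111
Gen 7 (rule 184): 1111111111110
Gen 8 (rule 154): 1111111111101
Gen 9 (rule 101): 0000000000111
Gen 10 (rule 184): 0000000000110
Gen 11 (rule 154): 0000000001101
Gen 12 (rule 101): 1111111100111
Gen 13 (rule 184): 1111111010110
Gen 14 (rule 154): 1111110000101
Gen 15 (rule 101): 0000010110111
Gen 16 (rule 184): 0000001101110

Answer: none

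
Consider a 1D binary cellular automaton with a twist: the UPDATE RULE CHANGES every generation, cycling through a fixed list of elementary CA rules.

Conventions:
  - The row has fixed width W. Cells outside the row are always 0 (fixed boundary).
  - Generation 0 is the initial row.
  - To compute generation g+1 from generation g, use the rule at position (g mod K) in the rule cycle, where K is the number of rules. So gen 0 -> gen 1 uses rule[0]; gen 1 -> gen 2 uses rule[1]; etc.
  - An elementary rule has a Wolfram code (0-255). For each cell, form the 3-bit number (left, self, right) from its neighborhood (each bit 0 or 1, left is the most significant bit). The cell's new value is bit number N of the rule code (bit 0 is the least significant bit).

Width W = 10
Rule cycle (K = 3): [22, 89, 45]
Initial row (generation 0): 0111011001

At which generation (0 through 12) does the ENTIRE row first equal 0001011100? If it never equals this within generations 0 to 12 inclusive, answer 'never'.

Gen 0: 0111011001
Gen 1 (rule 22): 1000000111
Gen 2 (rule 89): 0111110101
Gen 3 (rule 45): 0100001111
Gen 4 (rule 22): 1110010000
Gen 5 (rule 89): 1011001111
Gen 6 (rule 45): 1110001000
Gen 7 (rule 22): 0001011100
Gen 8 (rule 89): 1100010111
Gen 9 (rule 45): 1001011100
Gen 10 (rule 22): 1111000010
Gen 11 (rule 89): 1001111001
Gen 12 (rule 45): 1001000001

Answer: 7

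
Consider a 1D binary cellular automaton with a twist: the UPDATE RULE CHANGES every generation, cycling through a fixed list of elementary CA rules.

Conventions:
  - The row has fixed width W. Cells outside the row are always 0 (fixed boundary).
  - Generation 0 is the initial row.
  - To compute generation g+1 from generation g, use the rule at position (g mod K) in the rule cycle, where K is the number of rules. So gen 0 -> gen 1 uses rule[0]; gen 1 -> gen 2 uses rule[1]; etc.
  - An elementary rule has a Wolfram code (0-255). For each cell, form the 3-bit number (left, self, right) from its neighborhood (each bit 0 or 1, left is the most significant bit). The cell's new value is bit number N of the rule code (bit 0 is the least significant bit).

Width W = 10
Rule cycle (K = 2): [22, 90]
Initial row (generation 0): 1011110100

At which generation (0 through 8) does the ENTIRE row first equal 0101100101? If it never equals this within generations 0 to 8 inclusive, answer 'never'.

Gen 0: 1011110100
Gen 1 (rule 22): 1000000110
Gen 2 (rule 90): 0100001111
Gen 3 (rule 22): 1110010000
Gen 4 (rule 90): 1011101000
Gen 5 (rule 22): 1000001100
Gen 6 (rule 90): 0100011110
Gen 7 (rule 22): 1110100001
Gen 8 (rule 90): 1010010010

Answer: never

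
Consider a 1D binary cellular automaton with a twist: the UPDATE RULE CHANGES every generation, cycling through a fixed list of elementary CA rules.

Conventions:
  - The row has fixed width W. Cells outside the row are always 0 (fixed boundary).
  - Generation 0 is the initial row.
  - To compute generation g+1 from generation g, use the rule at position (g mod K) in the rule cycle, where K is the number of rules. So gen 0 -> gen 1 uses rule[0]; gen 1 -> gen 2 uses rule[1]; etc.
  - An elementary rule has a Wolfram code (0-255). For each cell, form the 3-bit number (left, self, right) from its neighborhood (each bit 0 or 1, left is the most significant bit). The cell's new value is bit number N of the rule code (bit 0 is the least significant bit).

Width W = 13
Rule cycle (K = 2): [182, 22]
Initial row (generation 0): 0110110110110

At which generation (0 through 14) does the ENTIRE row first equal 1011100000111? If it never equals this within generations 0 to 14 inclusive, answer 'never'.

Gen 0: 0110110110110
Gen 1 (rule 182): 1001001001001
Gen 2 (rule 22): 1111111111111
Gen 3 (rule 182): 0111111111110
Gen 4 (rule 22): 1000000000001
Gen 5 (rule 182): 1100000000011
Gen 6 (rule 22): 0010000000100
Gen 7 (rule 182): 0111000001110
Gen 8 (rule 22): 1000100010001
Gen 9 (rule 182): 1101110111011
Gen 10 (rule 22): 0000000000000
Gen 11 (rule 182): 0000000000000
Gen 12 (rule 22): 0000000000000
Gen 13 (rule 182): 0000000000000
Gen 14 (rule 22): 0000000000000

Answer: never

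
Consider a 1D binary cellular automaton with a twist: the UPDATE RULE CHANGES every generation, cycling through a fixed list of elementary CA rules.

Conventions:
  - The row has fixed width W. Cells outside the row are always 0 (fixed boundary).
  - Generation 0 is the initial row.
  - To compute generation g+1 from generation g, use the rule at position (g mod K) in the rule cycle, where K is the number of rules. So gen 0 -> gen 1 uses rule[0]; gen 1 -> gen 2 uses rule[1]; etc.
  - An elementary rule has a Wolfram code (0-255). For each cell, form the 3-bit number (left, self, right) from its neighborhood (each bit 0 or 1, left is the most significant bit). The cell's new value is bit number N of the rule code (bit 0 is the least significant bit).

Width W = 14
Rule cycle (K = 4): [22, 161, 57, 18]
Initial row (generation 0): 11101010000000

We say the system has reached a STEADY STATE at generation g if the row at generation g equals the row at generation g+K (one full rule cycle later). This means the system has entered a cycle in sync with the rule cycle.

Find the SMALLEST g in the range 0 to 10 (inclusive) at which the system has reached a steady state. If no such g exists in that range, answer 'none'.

Answer: none

Derivation:
Gen 0: 11101010000000
Gen 1 (rule 22): 00001011000000
Gen 2 (rule 161): 11100100011111
Gen 3 (rule 57): 10010011010000
Gen 4 (rule 18): 01101100001000
Gen 5 (rule 22): 10000010011100
Gen 6 (rule 161): 00111000001001
Gen 7 (rule 57): 10100111100100
Gen 8 (rule 18): 00011000011010
Gen 9 (rule 22): 00100100100011
Gen 10 (rule 161): 10000000001000
Gen 11 (rule 57): 01111111100111
Gen 12 (rule 18): 10000000011000
Gen 13 (rule 22): 11000000100100
Gen 14 (rule 161): 00011110000001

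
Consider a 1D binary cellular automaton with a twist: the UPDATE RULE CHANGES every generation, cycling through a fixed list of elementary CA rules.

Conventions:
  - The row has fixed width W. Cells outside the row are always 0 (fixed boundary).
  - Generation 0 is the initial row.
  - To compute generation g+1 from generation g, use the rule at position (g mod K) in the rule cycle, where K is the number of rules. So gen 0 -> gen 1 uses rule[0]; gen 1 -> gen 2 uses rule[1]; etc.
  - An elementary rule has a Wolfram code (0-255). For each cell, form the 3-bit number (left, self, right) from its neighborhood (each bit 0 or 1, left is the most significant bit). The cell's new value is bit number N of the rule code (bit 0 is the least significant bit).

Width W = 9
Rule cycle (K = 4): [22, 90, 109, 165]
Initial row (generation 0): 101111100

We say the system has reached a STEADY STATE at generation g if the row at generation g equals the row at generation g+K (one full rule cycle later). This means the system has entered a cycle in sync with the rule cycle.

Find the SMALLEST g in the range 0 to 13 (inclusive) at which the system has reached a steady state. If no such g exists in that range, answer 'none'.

Gen 0: 101111100
Gen 1 (rule 22): 100000010
Gen 2 (rule 90): 010000101
Gen 3 (rule 109): 010110111
Gen 4 (rule 165): 011001010
Gen 5 (rule 22): 100111011
Gen 6 (rule 90): 011101011
Gen 7 (rule 109): 010111111
Gen 8 (rule 165): 011011110
Gen 9 (rule 22): 100000001
Gen 10 (rule 90): 010000010
Gen 11 (rule 109): 010111010
Gen 12 (rule 165): 011010110
Gen 13 (rule 22): 100010001
Gen 14 (rule 90): 010101010
Gen 15 (rule 109): 011111110
Gen 16 (rule 165): 001111100
Gen 17 (rule 22): 010000010

Answer: none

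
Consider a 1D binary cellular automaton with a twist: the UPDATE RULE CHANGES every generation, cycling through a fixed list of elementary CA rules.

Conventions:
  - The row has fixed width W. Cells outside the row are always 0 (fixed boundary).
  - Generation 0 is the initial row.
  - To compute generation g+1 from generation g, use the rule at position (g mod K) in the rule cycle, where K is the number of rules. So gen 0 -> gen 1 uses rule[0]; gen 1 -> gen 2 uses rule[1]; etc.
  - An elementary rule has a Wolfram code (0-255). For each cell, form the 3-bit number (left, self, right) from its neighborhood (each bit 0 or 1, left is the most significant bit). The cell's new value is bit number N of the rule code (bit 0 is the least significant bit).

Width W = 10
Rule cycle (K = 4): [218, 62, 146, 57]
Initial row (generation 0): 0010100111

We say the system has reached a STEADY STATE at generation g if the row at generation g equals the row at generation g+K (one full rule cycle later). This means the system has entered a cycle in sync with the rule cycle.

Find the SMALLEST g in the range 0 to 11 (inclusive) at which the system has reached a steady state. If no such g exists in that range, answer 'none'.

Gen 0: 0010100111
Gen 1 (rule 218): 0100011111
Gen 2 (rule 62): 1110110000
Gen 3 (rule 146): 0100001000
Gen 4 (rule 57): 0011100111
Gen 5 (rule 218): 0111111111
Gen 6 (rule 62): 1100000000
Gen 7 (rule 146): 0010000000
Gen 8 (rule 57): 1001111111
Gen 9 (rule 218): 0111111111
Gen 10 (rule 62): 1100000000
Gen 11 (rule 146): 0010000000
Gen 12 (rule 57): 1001111111
Gen 13 (rule 218): 0111111111
Gen 14 (rule 62): 1100000000
Gen 15 (rule 146): 0010000000

Answer: 5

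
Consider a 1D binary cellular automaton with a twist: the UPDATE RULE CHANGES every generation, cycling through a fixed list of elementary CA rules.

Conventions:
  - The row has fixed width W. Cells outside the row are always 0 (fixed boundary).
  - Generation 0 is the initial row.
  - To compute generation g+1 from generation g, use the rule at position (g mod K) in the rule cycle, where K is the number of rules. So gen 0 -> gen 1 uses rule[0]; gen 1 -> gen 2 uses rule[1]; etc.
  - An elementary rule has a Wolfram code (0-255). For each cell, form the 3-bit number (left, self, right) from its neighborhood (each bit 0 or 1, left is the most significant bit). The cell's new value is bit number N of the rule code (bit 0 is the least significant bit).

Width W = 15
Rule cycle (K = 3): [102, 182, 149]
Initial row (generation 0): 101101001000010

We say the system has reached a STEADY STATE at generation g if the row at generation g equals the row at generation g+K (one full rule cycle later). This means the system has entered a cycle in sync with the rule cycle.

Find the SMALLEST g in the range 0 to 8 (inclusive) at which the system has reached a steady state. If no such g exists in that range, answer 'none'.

Answer: none

Derivation:
Gen 0: 101101001000010
Gen 1 (rule 102): 110111011000110
Gen 2 (rule 182): 001010100101001
Gen 3 (rule 149): 101010110101101
Gen 4 (rule 102): 111111011110111
Gen 5 (rule 182): 011110101101010
Gen 6 (rule 149): 001100100001011
Gen 7 (rule 102): 010101100011101
Gen 8 (rule 182): 111110010101011
Gen 9 (rule 149): 011101010101000
Gen 10 (rule 102): 100111111111000
Gen 11 (rule 182): 111011111110100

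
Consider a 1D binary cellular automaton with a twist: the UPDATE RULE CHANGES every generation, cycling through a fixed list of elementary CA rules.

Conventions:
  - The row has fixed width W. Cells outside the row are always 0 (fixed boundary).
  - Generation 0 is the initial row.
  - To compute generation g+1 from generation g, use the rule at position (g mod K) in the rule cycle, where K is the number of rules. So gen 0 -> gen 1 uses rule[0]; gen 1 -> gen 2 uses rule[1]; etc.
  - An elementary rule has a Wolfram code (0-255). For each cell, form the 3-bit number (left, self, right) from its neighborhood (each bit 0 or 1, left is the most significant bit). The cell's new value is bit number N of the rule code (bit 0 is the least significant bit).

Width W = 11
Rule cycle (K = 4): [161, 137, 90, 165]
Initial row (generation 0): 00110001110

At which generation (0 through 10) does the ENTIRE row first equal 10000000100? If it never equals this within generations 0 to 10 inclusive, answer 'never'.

Gen 0: 00110001110
Gen 1 (rule 161): 10000100100
Gen 2 (rule 137): 00110000001
Gen 3 (rule 90): 01111000010
Gen 4 (rule 165): 00110011010
Gen 5 (rule 161): 10000000100
Gen 6 (rule 137): 00111110001
Gen 7 (rule 90): 01100011010
Gen 8 (rule 165): 00001000110
Gen 9 (rule 161): 11100010000
Gen 10 (rule 137): 11001000111

Answer: 5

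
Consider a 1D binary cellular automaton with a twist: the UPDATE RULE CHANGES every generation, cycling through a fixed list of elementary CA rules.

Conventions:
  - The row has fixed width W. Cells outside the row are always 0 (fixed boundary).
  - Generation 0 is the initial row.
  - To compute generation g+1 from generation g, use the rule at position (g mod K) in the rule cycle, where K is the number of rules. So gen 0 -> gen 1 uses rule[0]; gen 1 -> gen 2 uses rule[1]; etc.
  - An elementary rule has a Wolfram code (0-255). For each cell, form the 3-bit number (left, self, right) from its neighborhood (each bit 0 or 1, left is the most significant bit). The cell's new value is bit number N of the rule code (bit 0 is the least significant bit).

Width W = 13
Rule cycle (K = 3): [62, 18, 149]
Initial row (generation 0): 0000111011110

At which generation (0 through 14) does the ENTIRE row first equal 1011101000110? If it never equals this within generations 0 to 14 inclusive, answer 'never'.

Answer: never

Derivation:
Gen 0: 0000111011110
Gen 1 (rule 62): 0001100110001
Gen 2 (rule 18): 0010011001010
Gen 3 (rule 149): 1011000101011
Gen 4 (rule 62): 1110101111110
Gen 5 (rule 18): 0000000000001
Gen 6 (rule 149): 1111111111101
Gen 7 (rule 62): 1000000000011
Gen 8 (rule 18): 0100000000100
Gen 9 (rule 149): 0111111110111
Gen 10 (rule 62): 1100000001100
Gen 11 (rule 18): 0010000010010
Gen 12 (rule 149): 1011111011011
Gen 13 (rule 62): 1110000110110
Gen 14 (rule 18): 0001001000001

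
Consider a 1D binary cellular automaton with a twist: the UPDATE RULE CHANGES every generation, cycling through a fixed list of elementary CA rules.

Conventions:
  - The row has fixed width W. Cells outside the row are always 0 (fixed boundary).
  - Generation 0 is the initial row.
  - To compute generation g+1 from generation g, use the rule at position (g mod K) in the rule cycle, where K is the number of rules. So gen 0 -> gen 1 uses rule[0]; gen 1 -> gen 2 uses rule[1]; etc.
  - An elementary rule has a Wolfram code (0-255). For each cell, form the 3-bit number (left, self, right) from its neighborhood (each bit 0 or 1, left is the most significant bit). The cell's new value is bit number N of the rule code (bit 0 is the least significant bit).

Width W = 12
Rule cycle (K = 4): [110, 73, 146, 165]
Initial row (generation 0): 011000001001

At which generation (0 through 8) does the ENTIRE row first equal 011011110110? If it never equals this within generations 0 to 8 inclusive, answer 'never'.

Gen 0: 011000001001
Gen 1 (rule 110): 111000011011
Gen 2 (rule 73): 101011011011
Gen 3 (rule 146): 000000000000
Gen 4 (rule 165): 111111111111
Gen 5 (rule 110): 100000000001
Gen 6 (rule 73): 001111111100
Gen 7 (rule 146): 010111111010
Gen 8 (rule 165): 011011110110

Answer: 8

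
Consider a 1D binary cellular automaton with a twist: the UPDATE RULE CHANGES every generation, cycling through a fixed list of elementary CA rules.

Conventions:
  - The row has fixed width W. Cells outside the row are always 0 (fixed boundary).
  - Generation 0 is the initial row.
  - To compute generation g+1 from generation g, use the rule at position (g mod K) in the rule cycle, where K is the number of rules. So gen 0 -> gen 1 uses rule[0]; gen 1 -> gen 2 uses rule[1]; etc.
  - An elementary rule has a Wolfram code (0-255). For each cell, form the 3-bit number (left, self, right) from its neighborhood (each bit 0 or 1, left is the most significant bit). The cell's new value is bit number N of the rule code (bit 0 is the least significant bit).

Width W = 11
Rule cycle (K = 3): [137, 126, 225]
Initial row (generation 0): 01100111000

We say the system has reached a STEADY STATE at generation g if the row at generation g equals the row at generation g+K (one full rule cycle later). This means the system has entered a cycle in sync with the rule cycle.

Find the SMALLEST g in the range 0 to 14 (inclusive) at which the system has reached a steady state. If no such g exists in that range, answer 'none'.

Answer: none

Derivation:
Gen 0: 01100111000
Gen 1 (rule 137): 01000110011
Gen 2 (rule 126): 11101111111
Gen 3 (rule 225): 01110111111
Gen 4 (rule 137): 01100111110
Gen 5 (rule 126): 11111100011
Gen 6 (rule 225): 01111101001
Gen 7 (rule 137): 01111000000
Gen 8 (rule 126): 11001100000
Gen 9 (rule 225): 01000101111
Gen 10 (rule 137): 00010001110
Gen 11 (rule 126): 00111011011
Gen 12 (rule 225): 10011101101
Gen 13 (rule 137): 00011001000
Gen 14 (rule 126): 00111111100
Gen 15 (rule 225): 10011111101
Gen 16 (rule 137): 00011111000
Gen 17 (rule 126): 00110001100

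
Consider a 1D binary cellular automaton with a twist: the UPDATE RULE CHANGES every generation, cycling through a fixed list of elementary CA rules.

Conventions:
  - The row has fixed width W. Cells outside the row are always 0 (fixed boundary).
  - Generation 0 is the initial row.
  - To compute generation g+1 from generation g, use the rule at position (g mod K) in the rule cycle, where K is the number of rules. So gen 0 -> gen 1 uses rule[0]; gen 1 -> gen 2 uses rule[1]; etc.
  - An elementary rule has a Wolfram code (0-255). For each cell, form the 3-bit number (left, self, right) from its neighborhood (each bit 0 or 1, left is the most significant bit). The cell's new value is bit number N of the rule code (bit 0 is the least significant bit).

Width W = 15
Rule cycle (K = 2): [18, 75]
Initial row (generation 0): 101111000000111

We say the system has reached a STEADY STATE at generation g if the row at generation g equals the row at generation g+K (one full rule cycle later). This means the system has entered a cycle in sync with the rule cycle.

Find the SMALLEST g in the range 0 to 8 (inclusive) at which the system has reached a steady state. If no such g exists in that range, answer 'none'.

Answer: 5

Derivation:
Gen 0: 101111000000111
Gen 1 (rule 18): 000000100001000
Gen 2 (rule 75): 111111001110011
Gen 3 (rule 18): 000000110001100
Gen 4 (rule 75): 111111110111101
Gen 5 (rule 18): 000000000000000
Gen 6 (rule 75): 111111111111111
Gen 7 (rule 18): 000000000000000
Gen 8 (rule 75): 111111111111111
Gen 9 (rule 18): 000000000000000
Gen 10 (rule 75): 111111111111111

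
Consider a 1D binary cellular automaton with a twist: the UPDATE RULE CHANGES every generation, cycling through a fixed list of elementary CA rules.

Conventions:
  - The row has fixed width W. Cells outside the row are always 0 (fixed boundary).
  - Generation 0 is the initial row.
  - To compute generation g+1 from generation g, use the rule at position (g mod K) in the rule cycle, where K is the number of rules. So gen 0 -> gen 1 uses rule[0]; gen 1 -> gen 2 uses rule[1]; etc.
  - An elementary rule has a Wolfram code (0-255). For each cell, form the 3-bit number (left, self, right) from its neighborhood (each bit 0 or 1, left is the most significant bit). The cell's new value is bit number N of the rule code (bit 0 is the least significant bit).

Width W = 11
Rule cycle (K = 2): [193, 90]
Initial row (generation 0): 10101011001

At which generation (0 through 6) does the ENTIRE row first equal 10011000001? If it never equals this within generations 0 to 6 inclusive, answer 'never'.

Gen 0: 10101011001
Gen 1 (rule 193): 00000001000
Gen 2 (rule 90): 00000010100
Gen 3 (rule 193): 11111000001
Gen 4 (rule 90): 10001100010
Gen 5 (rule 193): 00100101000
Gen 6 (rule 90): 01011000100

Answer: never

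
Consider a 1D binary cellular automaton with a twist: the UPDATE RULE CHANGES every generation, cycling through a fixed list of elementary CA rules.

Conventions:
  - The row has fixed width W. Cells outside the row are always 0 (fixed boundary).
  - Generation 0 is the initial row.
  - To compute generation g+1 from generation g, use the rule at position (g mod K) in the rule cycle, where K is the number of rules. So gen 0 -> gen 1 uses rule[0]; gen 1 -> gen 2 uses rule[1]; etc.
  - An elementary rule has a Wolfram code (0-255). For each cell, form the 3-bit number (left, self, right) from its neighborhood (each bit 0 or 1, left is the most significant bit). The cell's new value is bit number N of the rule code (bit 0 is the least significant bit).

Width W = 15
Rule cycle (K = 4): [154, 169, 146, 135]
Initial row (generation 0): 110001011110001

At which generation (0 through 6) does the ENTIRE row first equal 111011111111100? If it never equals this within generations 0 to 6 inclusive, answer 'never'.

Gen 0: 110001011110001
Gen 1 (rule 154): 101010011101010
Gen 2 (rule 169): 010100011010100
Gen 3 (rule 146): 100010100000010
Gen 4 (rule 135): 101110101111110
Gen 5 (rule 154): 001100001111101
Gen 6 (rule 169): 101001101111010

Answer: never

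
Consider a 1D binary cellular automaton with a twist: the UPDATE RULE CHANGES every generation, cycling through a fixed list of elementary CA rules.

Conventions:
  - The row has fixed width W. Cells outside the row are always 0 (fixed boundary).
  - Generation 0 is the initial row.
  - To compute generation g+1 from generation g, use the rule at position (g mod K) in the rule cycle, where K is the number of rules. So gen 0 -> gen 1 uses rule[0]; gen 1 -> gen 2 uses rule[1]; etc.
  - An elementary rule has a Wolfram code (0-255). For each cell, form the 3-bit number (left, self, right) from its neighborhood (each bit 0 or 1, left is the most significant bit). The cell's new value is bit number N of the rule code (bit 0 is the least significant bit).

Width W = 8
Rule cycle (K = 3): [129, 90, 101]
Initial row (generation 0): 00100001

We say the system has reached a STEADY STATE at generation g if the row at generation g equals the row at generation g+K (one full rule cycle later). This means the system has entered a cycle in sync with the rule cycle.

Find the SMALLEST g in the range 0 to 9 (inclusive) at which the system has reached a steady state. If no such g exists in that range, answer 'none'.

Gen 0: 00100001
Gen 1 (rule 129): 10001100
Gen 2 (rule 90): 01011110
Gen 3 (rule 101): 01100010
Gen 4 (rule 129): 00001000
Gen 5 (rule 90): 00010100
Gen 6 (rule 101): 11011101
Gen 7 (rule 129): 00001000
Gen 8 (rule 90): 00010100
Gen 9 (rule 101): 11011101
Gen 10 (rule 129): 00001000
Gen 11 (rule 90): 00010100
Gen 12 (rule 101): 11011101

Answer: 4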